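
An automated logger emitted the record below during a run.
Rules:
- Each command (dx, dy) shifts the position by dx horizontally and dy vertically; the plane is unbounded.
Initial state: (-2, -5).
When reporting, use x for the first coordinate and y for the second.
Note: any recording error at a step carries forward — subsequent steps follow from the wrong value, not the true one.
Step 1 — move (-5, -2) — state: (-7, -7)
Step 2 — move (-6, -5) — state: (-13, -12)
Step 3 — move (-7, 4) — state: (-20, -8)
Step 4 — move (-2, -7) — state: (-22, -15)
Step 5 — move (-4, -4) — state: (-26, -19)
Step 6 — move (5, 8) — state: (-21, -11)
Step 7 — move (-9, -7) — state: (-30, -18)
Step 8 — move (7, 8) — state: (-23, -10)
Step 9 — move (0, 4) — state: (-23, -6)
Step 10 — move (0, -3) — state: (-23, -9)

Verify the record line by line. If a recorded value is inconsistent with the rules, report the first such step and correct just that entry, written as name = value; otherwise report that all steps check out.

no error

1. x = -2 + (-5) = -7, y = -5 + (-2) = -7 (consistent with the record)
2. x = -7 + (-6) = -13, y = -7 + (-5) = -12 (no discrepancy)
3. x = -13 + (-7) = -20, y = -12 + (4) = -8 (consistent with the record)
4. x = -20 + (-2) = -22, y = -8 + (-7) = -15 (in agreement)
5. x = -22 + (-4) = -26, y = -15 + (-4) = -19 (matches)
6. x = -26 + (5) = -21, y = -19 + (8) = -11 (checks out)
7. x = -21 + (-9) = -30, y = -11 + (-7) = -18 (consistent with the record)
8. x = -30 + (7) = -23, y = -18 + (8) = -10 (no discrepancy)
9. x = -23 + (0) = -23, y = -10 + (4) = -6 (same as recorded)
10. x = -23 + (0) = -23, y = -6 + (-3) = -9 (exactly as logged)
The whole run recomputes cleanly — no discrepancies.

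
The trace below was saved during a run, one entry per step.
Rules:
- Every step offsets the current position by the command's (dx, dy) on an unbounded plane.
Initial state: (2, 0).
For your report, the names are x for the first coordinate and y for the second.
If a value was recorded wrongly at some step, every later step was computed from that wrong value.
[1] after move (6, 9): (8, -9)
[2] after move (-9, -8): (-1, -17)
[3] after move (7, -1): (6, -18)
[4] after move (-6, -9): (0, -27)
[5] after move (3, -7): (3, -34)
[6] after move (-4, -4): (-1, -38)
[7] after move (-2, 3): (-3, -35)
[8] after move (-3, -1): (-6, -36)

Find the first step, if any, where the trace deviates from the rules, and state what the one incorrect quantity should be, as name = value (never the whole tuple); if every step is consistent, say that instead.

Recomputing the run from the initial state:
step 1: x = 8, y = 9
step 2: x = -1, y = 1
step 3: x = 6, y = 0
step 4: x = 0, y = -9
step 5: x = 3, y = -16
step 6: x = -1, y = -20
step 7: x = -3, y = -17
step 8: x = -6, y = -18
The first disagreement with the trace is at step 1, where the value should be y = 9.

step 1, y = 9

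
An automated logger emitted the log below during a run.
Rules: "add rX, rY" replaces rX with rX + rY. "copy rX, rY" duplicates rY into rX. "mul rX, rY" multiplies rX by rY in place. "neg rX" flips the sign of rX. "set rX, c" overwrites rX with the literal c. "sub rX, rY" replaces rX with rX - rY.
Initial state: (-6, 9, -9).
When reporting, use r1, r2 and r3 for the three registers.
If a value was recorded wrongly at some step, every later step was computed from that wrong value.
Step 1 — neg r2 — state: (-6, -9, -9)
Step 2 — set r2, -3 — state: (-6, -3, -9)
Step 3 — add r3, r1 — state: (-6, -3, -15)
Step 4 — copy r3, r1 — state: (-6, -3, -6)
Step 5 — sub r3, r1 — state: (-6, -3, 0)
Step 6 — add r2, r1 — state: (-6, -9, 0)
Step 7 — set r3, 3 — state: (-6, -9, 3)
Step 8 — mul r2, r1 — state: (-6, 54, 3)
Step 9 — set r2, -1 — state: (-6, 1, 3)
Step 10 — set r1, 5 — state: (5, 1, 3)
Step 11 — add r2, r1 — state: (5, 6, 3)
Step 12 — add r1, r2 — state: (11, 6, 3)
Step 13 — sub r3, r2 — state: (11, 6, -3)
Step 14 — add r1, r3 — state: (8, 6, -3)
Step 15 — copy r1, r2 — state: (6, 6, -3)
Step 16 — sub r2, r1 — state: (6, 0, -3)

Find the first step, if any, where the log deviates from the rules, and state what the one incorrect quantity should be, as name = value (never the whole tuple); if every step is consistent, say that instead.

step 9, r2 = -1

Recomputing the run from the initial state:
step 1: r1 = -6, r2 = -9, r3 = -9
step 2: r1 = -6, r2 = -3, r3 = -9
step 3: r1 = -6, r2 = -3, r3 = -15
step 4: r1 = -6, r2 = -3, r3 = -6
step 5: r1 = -6, r2 = -3, r3 = 0
step 6: r1 = -6, r2 = -9, r3 = 0
step 7: r1 = -6, r2 = -9, r3 = 3
step 8: r1 = -6, r2 = 54, r3 = 3
step 9: r1 = -6, r2 = -1, r3 = 3
step 10: r1 = 5, r2 = -1, r3 = 3
step 11: r1 = 5, r2 = 4, r3 = 3
step 12: r1 = 9, r2 = 4, r3 = 3
step 13: r1 = 9, r2 = 4, r3 = -1
step 14: r1 = 8, r2 = 4, r3 = -1
step 15: r1 = 4, r2 = 4, r3 = -1
step 16: r1 = 4, r2 = 0, r3 = -1
The first disagreement with the log is at step 9, where the value should be r2 = -1.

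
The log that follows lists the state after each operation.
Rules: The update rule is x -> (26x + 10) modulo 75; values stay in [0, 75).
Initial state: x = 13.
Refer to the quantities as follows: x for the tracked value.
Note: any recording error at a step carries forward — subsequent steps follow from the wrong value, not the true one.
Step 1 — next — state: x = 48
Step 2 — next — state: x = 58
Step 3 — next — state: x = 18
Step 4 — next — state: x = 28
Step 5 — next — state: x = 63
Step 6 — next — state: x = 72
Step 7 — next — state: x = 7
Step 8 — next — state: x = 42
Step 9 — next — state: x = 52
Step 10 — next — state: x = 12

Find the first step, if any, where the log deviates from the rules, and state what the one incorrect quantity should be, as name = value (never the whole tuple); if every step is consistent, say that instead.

Recomputing the run from the initial state:
step 1: x = 48
step 2: x = 58
step 3: x = 18
step 4: x = 28
step 5: x = 63
step 6: x = 73
step 7: x = 33
step 8: x = 43
step 9: x = 3
step 10: x = 13
The first disagreement with the log is at step 6, where the value should be x = 73.

step 6, x = 73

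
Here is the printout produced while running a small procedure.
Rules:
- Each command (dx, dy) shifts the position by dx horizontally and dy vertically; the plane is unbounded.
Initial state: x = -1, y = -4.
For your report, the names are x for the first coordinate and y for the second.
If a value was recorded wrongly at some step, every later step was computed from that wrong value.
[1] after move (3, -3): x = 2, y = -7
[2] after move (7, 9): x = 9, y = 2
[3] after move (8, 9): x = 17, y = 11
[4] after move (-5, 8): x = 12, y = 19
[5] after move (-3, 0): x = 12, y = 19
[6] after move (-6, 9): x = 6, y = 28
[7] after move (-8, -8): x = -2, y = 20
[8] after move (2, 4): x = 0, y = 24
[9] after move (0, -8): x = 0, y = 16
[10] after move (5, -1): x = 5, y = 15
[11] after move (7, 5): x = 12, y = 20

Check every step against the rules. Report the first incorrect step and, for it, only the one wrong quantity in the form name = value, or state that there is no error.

Step 1: x = -1 + (3) = 2, y = -4 + (-3) = -7 — in agreement.
Step 2: x = 2 + (7) = 9, y = -7 + (9) = 2 — consistent with the printout.
Step 3: x = 9 + (8) = 17, y = 2 + (9) = 11 — exactly as logged.
Step 4: x = 17 + (-5) = 12, y = 11 + (8) = 19 — in agreement.
Step 5: x = 12 + (-3) = 9, y = 19 + (0) = 19 — the printout disagrees here.
The audit stops at step 5: the recorded entry is wrong and should be x = 9.

step 5, x = 9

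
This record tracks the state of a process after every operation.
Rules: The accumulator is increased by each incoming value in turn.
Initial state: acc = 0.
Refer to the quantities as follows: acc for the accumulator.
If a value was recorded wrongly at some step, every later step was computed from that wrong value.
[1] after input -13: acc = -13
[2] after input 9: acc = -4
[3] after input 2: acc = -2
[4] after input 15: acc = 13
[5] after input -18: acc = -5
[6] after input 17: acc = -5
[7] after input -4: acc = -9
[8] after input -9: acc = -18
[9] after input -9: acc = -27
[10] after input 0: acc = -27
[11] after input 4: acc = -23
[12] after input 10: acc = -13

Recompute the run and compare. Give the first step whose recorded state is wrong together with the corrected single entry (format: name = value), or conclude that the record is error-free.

1. acc = 0 + -13 = -13 (in agreement)
2. acc = -13 + 9 = -4 (in agreement)
3. acc = -4 + 2 = -2 (exactly as logged)
4. acc = -2 + 15 = 13 (in agreement)
5. acc = 13 + -18 = -5 (matches)
6. acc = -5 + 17 = 12 (the record disagrees here)
Step 6 is the first one off; corrected, acc = 12.

step 6, acc = 12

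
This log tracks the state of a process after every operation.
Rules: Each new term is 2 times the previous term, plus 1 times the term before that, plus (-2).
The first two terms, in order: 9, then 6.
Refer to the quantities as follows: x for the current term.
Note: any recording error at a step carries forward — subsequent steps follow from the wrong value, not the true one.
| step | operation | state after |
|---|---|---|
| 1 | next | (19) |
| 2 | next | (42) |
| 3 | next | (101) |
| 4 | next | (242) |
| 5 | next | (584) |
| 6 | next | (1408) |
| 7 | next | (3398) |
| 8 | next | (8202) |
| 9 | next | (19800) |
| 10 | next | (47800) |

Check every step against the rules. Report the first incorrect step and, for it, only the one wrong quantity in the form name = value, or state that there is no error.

step 5, x = 583

Step 1: x = 2*(6) + (1)*(9) + (-2) = 19 — in agreement.
Step 2: x = 2*(19) + (1)*(6) + (-2) = 42 — matches.
Step 3: x = 2*(42) + (1)*(19) + (-2) = 101 — consistent with the log.
Step 4: x = 2*(101) + (1)*(42) + (-2) = 242 — confirmed correct.
Step 5: x = 2*(242) + (1)*(101) + (-2) = 583 — not what was recorded.
First deviation found at step 5; the corrected entry is x = 583.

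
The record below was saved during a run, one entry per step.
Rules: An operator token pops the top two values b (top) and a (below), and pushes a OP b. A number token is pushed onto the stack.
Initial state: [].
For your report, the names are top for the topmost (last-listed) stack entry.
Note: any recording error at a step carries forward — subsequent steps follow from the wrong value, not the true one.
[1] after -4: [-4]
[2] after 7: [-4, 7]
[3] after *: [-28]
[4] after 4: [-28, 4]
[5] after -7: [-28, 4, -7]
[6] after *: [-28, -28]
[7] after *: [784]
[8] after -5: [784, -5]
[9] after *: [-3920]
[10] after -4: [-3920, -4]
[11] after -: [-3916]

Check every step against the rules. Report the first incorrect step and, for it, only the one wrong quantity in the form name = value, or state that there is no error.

no error

step 1: push -4: top = -4 -> no discrepancy
step 2: push 7: top = 7 -> agrees with the record
step 3: -4 * 7 = -28 -> checks out
step 4: push 4: top = 4 -> consistent with the record
step 5: push -7: top = -7 -> agrees with the record
step 6: 4 * -7 = -28 -> confirmed correct
step 7: -28 * -28 = 784 -> no discrepancy
step 8: push -5: top = -5 -> same as recorded
step 9: 784 * -5 = -3920 -> consistent with the record
step 10: push -4: top = -4 -> verified
step 11: -3920 - -4 = -3916 -> no discrepancy
All entries verified; no error found.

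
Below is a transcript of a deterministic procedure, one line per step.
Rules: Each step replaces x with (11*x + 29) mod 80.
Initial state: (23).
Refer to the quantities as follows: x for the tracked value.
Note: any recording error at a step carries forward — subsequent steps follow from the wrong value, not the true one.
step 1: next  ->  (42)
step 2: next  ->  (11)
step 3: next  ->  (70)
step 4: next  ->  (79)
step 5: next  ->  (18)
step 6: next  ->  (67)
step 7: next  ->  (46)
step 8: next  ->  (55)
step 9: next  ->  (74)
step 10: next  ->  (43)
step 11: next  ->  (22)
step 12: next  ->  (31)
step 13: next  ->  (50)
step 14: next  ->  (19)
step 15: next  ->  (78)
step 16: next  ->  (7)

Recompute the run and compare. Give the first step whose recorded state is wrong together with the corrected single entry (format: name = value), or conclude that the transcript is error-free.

no error

step 1: x = (11*23 + 29) mod 80 = 42 -> consistent with the transcript
step 2: x = (11*42 + 29) mod 80 = 11 -> checks out
step 3: x = (11*11 + 29) mod 80 = 70 -> confirmed correct
step 4: x = (11*70 + 29) mod 80 = 79 -> same as recorded
step 5: x = (11*79 + 29) mod 80 = 18 -> consistent with the transcript
step 6: x = (11*18 + 29) mod 80 = 67 -> exactly as logged
step 7: x = (11*67 + 29) mod 80 = 46 -> matches
step 8: x = (11*46 + 29) mod 80 = 55 -> consistent with the transcript
step 9: x = (11*55 + 29) mod 80 = 74 -> agrees with the transcript
step 10: x = (11*74 + 29) mod 80 = 43 -> in agreement
step 11: x = (11*43 + 29) mod 80 = 22 -> consistent with the transcript
step 12: x = (11*22 + 29) mod 80 = 31 -> consistent with the transcript
step 13: x = (11*31 + 29) mod 80 = 50 -> exactly as logged
step 14: x = (11*50 + 29) mod 80 = 19 -> consistent with the transcript
step 15: x = (11*19 + 29) mod 80 = 78 -> checks out
step 16: x = (11*78 + 29) mod 80 = 7 -> agrees with the transcript
Every step is consistent.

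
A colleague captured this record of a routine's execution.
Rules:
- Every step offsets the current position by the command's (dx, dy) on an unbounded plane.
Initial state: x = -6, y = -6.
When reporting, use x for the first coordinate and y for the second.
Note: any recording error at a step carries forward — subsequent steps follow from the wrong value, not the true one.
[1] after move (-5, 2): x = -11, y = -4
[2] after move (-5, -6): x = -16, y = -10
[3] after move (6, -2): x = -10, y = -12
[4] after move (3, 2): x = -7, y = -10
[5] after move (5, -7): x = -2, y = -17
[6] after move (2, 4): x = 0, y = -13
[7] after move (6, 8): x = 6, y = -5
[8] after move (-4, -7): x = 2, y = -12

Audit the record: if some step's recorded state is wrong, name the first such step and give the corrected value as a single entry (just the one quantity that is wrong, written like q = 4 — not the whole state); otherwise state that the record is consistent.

no error

Recomputing the run from the initial state:
step 1: x = -11, y = -4
step 2: x = -16, y = -10
step 3: x = -10, y = -12
step 4: x = -7, y = -10
step 5: x = -2, y = -17
step 6: x = 0, y = -13
step 7: x = 6, y = -5
step 8: x = 2, y = -12
This matches the record at every step.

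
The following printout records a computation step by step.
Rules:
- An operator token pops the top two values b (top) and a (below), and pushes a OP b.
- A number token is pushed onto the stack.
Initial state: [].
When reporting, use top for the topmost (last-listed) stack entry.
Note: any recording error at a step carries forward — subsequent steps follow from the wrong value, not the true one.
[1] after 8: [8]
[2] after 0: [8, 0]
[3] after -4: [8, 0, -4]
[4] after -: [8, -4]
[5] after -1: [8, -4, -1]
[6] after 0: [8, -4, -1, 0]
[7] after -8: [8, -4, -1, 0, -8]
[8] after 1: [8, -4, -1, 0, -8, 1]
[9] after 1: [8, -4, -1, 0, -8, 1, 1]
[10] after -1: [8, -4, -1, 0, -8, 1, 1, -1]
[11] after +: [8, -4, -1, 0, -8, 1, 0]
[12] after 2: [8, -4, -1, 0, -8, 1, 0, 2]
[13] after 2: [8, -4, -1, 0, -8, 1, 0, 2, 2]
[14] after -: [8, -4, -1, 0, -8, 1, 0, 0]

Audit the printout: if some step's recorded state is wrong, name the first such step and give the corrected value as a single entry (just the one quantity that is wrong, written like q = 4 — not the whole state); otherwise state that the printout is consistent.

Step 1: push 8: top = 8 — matches.
Step 2: push 0: top = 0 — in agreement.
Step 3: push -4: top = -4 — confirmed correct.
Step 4: 0 - -4 = 4 — not what was recorded.
First incorrect step: 4; the correct value is top = 4.

step 4, top = 4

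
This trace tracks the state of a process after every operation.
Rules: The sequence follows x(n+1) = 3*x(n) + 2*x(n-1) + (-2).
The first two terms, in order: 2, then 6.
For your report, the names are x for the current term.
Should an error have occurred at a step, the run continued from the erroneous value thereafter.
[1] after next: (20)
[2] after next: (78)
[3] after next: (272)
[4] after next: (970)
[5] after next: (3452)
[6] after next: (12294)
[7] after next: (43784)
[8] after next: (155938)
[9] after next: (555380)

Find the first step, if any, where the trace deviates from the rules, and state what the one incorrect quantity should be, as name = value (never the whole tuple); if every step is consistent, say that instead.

step 2, x = 70

1. x = 3*(6) + (2)*(2) + (-2) = 20 (in agreement)
2. x = 3*(20) + (2)*(6) + (-2) = 70 (the recorded entry deviates here)
So the first discrepancy is step 2, where the right value is x = 70.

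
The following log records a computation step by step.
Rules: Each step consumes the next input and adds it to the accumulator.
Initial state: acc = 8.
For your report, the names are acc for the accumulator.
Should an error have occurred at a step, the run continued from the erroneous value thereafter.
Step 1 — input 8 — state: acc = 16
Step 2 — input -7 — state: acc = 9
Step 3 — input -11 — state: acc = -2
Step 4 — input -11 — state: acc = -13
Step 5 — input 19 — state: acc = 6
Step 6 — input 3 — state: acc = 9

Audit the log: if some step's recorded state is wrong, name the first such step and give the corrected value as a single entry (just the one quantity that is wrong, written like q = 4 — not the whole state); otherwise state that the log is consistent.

no error

Recomputing the run from the initial state:
step 1: acc = 16
step 2: acc = 9
step 3: acc = -2
step 4: acc = -13
step 5: acc = 6
step 6: acc = 9
This matches the log at every step.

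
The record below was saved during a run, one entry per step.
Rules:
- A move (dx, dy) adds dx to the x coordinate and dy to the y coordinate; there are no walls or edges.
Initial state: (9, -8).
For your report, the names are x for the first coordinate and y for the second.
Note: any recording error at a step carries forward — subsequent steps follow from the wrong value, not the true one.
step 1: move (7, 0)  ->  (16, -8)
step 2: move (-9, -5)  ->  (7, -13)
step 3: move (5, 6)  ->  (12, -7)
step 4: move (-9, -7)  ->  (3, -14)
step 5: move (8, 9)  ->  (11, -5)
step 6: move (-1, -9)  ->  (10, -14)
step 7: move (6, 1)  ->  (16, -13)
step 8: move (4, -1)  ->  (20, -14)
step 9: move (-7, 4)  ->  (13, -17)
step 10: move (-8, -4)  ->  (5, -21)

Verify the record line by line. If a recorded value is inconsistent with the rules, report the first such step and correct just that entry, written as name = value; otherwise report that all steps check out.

step 9, y = -10

Recomputing the run from the initial state:
step 1: x = 16, y = -8
step 2: x = 7, y = -13
step 3: x = 12, y = -7
step 4: x = 3, y = -14
step 5: x = 11, y = -5
step 6: x = 10, y = -14
step 7: x = 16, y = -13
step 8: x = 20, y = -14
step 9: x = 13, y = -10
step 10: x = 5, y = -14
The first disagreement with the record is at step 9, where the value should be y = -10.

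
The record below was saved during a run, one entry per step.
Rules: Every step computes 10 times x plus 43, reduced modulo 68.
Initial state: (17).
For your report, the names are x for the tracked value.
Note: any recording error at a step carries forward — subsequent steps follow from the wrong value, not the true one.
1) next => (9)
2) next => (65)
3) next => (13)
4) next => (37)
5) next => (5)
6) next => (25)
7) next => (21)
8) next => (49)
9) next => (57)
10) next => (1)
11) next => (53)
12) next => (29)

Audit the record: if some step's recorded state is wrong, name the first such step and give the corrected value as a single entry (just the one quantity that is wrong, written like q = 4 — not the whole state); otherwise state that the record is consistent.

no error

Recomputing the run from the initial state:
step 1: x = 9
step 2: x = 65
step 3: x = 13
step 4: x = 37
step 5: x = 5
step 6: x = 25
step 7: x = 21
step 8: x = 49
step 9: x = 57
step 10: x = 1
step 11: x = 53
step 12: x = 29
This matches the record at every step.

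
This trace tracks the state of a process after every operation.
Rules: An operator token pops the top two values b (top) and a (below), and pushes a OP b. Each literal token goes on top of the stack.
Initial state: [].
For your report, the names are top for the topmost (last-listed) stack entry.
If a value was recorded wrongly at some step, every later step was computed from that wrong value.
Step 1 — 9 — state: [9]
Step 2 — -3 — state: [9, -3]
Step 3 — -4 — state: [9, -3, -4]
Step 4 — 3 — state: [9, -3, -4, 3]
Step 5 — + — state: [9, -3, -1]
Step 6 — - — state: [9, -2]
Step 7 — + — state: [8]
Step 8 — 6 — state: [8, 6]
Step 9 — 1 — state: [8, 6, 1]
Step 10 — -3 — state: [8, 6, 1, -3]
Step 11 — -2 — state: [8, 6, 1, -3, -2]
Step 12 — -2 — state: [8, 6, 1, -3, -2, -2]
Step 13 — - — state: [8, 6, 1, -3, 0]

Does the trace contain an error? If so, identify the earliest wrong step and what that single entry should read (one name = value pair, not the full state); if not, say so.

Recomputing the run from the initial state:
step 1: [9]
step 2: [9, -3]
step 3: [9, -3, -4]
step 4: [9, -3, -4, 3]
step 5: [9, -3, -1]
step 6: [9, -2]
step 7: [7]
step 8: [7, 6]
step 9: [7, 6, 1]
step 10: [7, 6, 1, -3]
step 11: [7, 6, 1, -3, -2]
step 12: [7, 6, 1, -3, -2, -2]
step 13: [7, 6, 1, -3, 0]
The first disagreement with the trace is at step 7, where the value should be top = 7.

step 7, top = 7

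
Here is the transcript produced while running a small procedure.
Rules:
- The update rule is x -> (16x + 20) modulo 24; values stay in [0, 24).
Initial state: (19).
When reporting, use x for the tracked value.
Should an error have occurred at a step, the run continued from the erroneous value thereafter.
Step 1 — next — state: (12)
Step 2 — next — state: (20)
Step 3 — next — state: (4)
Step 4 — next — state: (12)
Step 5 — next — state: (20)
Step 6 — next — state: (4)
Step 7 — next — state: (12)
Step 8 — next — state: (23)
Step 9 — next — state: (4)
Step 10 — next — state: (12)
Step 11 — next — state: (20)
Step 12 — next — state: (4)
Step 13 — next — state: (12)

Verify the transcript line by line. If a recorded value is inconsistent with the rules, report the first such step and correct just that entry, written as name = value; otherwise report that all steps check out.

Recomputing the run from the initial state:
step 1: x = 12
step 2: x = 20
step 3: x = 4
step 4: x = 12
step 5: x = 20
step 6: x = 4
step 7: x = 12
step 8: x = 20
step 9: x = 4
step 10: x = 12
step 11: x = 20
step 12: x = 4
step 13: x = 12
The first disagreement with the transcript is at step 8, where the value should be x = 20.

step 8, x = 20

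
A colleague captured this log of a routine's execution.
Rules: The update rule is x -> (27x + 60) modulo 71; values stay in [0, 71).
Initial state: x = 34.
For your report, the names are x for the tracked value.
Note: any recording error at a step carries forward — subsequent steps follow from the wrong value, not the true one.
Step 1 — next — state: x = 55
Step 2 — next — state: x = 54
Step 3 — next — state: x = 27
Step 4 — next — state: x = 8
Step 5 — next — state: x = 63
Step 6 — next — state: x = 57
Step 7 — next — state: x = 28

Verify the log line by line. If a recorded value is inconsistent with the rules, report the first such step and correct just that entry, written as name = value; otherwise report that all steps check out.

Recomputing the run from the initial state:
step 1: x = 55
step 2: x = 54
step 3: x = 27
step 4: x = 8
step 5: x = 63
step 6: x = 57
step 7: x = 37
The first disagreement with the log is at step 7, where the value should be x = 37.

step 7, x = 37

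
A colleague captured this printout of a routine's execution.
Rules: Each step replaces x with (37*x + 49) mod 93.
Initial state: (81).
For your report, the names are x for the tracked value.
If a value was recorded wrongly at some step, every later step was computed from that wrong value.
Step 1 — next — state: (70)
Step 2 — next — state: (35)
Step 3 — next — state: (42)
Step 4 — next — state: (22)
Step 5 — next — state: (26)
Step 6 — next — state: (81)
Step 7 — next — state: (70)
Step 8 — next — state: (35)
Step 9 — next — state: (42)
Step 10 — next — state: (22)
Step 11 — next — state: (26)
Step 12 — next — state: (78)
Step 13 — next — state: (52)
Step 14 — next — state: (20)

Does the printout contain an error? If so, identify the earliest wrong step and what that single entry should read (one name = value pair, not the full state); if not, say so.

step 12, x = 81

1. x = (37*81 + 49) mod 93 = 70 (verified)
2. x = (37*70 + 49) mod 93 = 35 (in agreement)
3. x = (37*35 + 49) mod 93 = 42 (verified)
4. x = (37*42 + 49) mod 93 = 22 (consistent with the printout)
5. x = (37*22 + 49) mod 93 = 26 (no discrepancy)
6. x = (37*26 + 49) mod 93 = 81 (checks out)
7. x = (37*81 + 49) mod 93 = 70 (confirmed correct)
8. x = (37*70 + 49) mod 93 = 35 (consistent with the printout)
9. x = (37*35 + 49) mod 93 = 42 (agrees with the printout)
10. x = (37*42 + 49) mod 93 = 22 (verified)
11. x = (37*22 + 49) mod 93 = 26 (exactly as logged)
12. x = (37*26 + 49) mod 93 = 81 (the printout has a different value)
That makes step 12 the first incorrect line — x = 81 is what it should show.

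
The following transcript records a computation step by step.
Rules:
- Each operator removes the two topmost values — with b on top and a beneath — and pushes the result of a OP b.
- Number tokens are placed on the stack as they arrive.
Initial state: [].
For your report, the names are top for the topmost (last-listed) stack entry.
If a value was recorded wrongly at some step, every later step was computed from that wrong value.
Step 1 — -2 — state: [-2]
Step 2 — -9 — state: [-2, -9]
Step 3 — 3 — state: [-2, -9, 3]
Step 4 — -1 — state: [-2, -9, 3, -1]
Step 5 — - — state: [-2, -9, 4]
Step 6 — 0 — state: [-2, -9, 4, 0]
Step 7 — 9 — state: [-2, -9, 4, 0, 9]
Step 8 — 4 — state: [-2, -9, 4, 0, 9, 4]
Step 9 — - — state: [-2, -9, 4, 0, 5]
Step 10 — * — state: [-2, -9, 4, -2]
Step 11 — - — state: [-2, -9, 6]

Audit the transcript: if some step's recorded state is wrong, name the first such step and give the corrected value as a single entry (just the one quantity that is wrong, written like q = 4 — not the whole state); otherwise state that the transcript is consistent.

step 10, top = 0

step 1: push -2: top = -2 -> checks out
step 2: push -9: top = -9 -> exactly as logged
step 3: push 3: top = 3 -> consistent with the transcript
step 4: push -1: top = -1 -> exactly as logged
step 5: 3 - -1 = 4 -> checks out
step 6: push 0: top = 0 -> checks out
step 7: push 9: top = 9 -> verified
step 8: push 4: top = 4 -> in agreement
step 9: 9 - 4 = 5 -> consistent with the transcript
step 10: 0 * 5 = 0 -> this is not what the transcript shows
First incorrect step: 10; the correct value is top = 0.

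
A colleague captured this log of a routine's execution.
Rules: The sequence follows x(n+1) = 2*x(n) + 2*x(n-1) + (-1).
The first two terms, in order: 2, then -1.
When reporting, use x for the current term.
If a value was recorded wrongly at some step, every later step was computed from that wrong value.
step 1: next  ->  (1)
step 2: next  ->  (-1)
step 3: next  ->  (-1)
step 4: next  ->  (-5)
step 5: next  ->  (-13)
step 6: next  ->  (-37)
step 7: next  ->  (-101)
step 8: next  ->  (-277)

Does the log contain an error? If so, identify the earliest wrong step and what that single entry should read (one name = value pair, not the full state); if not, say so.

Step 1: x = 2*(-1) + (2)*(2) + (-1) = 1 — in agreement.
Step 2: x = 2*(1) + (2)*(-1) + (-1) = -1 — agrees with the log.
Step 3: x = 2*(-1) + (2)*(1) + (-1) = -1 — confirmed correct.
Step 4: x = 2*(-1) + (2)*(-1) + (-1) = -5 — verified.
Step 5: x = 2*(-5) + (2)*(-1) + (-1) = -13 — consistent with the log.
Step 6: x = 2*(-13) + (2)*(-5) + (-1) = -37 — confirmed correct.
Step 7: x = 2*(-37) + (2)*(-13) + (-1) = -101 — matches.
Step 8: x = 2*(-101) + (2)*(-37) + (-1) = -277 — consistent with the log.
Every step is consistent.

no error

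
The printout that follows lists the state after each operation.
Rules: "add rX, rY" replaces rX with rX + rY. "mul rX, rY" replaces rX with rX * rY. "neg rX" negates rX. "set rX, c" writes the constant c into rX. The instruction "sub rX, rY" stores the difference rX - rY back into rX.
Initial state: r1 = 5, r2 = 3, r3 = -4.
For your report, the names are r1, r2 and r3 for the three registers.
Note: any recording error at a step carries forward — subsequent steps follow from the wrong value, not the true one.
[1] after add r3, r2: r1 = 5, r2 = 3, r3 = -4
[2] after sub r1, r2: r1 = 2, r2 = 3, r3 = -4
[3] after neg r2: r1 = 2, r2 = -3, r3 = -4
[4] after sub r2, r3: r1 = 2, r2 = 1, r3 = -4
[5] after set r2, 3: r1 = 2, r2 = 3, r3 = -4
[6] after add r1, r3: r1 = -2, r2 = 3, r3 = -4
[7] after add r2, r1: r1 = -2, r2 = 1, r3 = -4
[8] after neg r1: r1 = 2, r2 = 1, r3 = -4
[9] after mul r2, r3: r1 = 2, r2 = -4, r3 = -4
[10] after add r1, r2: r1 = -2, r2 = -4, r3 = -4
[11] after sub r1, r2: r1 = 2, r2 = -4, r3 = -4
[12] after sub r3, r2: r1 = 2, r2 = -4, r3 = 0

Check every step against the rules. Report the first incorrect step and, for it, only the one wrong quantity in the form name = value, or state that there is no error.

Step 1: r3 = -4 + 3 = -1 — this is not what the printout shows.
That makes step 1 the first incorrect line — r3 = -1 is what it should show.

step 1, r3 = -1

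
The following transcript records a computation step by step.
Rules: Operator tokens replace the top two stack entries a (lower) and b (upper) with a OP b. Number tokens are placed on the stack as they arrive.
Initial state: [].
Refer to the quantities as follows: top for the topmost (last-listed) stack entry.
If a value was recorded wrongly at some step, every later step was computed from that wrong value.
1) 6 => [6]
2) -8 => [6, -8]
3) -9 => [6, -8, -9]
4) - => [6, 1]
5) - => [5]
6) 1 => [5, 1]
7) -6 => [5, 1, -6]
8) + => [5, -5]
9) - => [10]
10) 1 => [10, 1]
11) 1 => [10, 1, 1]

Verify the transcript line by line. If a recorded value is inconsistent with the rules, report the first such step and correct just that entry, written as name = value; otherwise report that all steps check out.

Recomputing the run from the initial state:
step 1: [6]
step 2: [6, -8]
step 3: [6, -8, -9]
step 4: [6, 1]
step 5: [5]
step 6: [5, 1]
step 7: [5, 1, -6]
step 8: [5, -5]
step 9: [10]
step 10: [10, 1]
step 11: [10, 1, 1]
This matches the transcript at every step.

no error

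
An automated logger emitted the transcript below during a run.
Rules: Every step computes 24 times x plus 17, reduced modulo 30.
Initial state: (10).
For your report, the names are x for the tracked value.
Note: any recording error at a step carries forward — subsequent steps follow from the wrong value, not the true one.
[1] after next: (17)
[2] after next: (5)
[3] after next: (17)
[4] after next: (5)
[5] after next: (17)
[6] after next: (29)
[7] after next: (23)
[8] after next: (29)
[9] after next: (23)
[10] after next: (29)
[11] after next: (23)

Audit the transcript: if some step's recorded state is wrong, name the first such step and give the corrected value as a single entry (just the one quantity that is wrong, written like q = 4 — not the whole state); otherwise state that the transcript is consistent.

Recomputing the run from the initial state:
step 1: x = 17
step 2: x = 5
step 3: x = 17
step 4: x = 5
step 5: x = 17
step 6: x = 5
step 7: x = 17
step 8: x = 5
step 9: x = 17
step 10: x = 5
step 11: x = 17
The first disagreement with the transcript is at step 6, where the value should be x = 5.

step 6, x = 5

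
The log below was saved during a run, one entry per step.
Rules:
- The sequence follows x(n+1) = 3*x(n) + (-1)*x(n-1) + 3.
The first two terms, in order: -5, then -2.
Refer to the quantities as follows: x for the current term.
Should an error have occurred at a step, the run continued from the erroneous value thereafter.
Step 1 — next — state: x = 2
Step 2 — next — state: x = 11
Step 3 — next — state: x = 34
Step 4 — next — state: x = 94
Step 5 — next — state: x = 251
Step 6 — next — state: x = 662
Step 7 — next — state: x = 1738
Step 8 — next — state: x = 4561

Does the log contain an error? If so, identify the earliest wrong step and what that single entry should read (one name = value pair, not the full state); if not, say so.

Recomputing the run from the initial state:
step 1: x = 2
step 2: x = 11
step 3: x = 34
step 4: x = 94
step 5: x = 251
step 6: x = 662
step 7: x = 1738
step 8: x = 4555
The first disagreement with the log is at step 8, where the value should be x = 4555.

step 8, x = 4555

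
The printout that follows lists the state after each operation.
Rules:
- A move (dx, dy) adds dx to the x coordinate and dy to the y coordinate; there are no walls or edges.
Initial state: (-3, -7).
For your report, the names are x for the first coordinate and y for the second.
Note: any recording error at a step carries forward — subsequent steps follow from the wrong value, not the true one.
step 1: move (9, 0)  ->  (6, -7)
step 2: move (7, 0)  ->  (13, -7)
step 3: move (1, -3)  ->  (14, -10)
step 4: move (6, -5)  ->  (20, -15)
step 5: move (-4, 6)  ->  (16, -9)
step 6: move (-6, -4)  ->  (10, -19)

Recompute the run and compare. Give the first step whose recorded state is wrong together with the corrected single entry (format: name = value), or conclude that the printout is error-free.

step 6, y = -13

1. x = -3 + (9) = 6, y = -7 + (0) = -7 (no discrepancy)
2. x = 6 + (7) = 13, y = -7 + (0) = -7 (confirmed correct)
3. x = 13 + (1) = 14, y = -7 + (-3) = -10 (consistent with the printout)
4. x = 14 + (6) = 20, y = -10 + (-5) = -15 (consistent with the printout)
5. x = 20 + (-4) = 16, y = -15 + (6) = -9 (matches)
6. x = 16 + (-6) = 10, y = -9 + (-4) = -13 (the recorded entry deviates here)
Step 6 is the first one off; corrected, y = -13.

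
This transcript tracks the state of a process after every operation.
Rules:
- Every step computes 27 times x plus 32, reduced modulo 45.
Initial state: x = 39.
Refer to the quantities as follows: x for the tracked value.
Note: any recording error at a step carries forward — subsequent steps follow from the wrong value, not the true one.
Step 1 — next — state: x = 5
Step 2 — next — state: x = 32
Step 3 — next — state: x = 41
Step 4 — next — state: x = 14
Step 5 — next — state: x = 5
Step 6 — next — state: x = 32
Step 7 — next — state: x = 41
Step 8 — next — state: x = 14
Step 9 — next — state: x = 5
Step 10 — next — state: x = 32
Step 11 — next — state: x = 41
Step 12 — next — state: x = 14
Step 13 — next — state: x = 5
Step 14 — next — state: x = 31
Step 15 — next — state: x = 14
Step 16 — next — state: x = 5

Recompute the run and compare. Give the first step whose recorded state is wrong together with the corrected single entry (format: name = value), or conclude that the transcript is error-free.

step 14, x = 32

Step 1: x = (27*39 + 32) mod 45 = 5 — matches.
Step 2: x = (27*5 + 32) mod 45 = 32 — no discrepancy.
Step 3: x = (27*32 + 32) mod 45 = 41 — consistent with the transcript.
Step 4: x = (27*41 + 32) mod 45 = 14 — checks out.
Step 5: x = (27*14 + 32) mod 45 = 5 — agrees with the transcript.
Step 6: x = (27*5 + 32) mod 45 = 32 — verified.
Step 7: x = (27*32 + 32) mod 45 = 41 — consistent with the transcript.
Step 8: x = (27*41 + 32) mod 45 = 14 — matches.
Step 9: x = (27*14 + 32) mod 45 = 5 — no discrepancy.
Step 10: x = (27*5 + 32) mod 45 = 32 — no discrepancy.
Step 11: x = (27*32 + 32) mod 45 = 41 — agrees with the transcript.
Step 12: x = (27*41 + 32) mod 45 = 14 — consistent with the transcript.
Step 13: x = (27*14 + 32) mod 45 = 5 — in agreement.
Step 14: x = (27*5 + 32) mod 45 = 32 — this is not what the transcript shows.
So the first discrepancy is step 14, where the right value is x = 32.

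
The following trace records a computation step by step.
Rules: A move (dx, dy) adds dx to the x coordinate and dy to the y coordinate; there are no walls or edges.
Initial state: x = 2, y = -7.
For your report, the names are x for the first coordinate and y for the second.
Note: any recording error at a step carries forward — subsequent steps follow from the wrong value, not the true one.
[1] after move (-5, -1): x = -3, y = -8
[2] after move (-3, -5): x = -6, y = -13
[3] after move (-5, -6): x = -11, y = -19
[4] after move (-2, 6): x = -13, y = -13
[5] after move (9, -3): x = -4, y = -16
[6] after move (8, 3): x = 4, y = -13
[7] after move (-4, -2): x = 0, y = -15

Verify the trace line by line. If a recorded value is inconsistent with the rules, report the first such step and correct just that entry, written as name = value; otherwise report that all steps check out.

Recomputing the run from the initial state:
step 1: x = -3, y = -8
step 2: x = -6, y = -13
step 3: x = -11, y = -19
step 4: x = -13, y = -13
step 5: x = -4, y = -16
step 6: x = 4, y = -13
step 7: x = 0, y = -15
This matches the trace at every step.

no error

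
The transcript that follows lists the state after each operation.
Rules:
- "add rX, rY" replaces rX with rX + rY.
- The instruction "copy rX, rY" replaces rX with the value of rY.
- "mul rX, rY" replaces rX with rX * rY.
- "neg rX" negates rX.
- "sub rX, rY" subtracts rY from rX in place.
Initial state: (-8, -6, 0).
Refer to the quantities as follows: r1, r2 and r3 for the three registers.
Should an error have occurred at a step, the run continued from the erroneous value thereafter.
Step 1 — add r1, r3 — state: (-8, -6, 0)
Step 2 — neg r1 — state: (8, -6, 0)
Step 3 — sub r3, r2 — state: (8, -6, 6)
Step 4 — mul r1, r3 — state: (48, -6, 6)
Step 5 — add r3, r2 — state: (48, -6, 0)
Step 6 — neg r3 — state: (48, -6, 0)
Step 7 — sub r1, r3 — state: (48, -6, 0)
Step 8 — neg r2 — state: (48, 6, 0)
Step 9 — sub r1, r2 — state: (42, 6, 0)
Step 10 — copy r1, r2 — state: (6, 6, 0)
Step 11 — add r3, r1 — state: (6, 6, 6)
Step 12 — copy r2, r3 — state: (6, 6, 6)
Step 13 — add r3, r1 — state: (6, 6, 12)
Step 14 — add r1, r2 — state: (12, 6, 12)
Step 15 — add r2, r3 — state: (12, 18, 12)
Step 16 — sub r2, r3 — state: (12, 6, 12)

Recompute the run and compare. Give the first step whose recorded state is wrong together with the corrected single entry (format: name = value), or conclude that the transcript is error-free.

1. r1 = -8 + 0 = -8 (no discrepancy)
2. r1 = -(-8) = 8 (no discrepancy)
3. r3 = 0 - -6 = 6 (checks out)
4. r1 = 8 * 6 = 48 (verified)
5. r3 = 6 + -6 = 0 (verified)
6. r3 = -(0) = 0 (in agreement)
7. r1 = 48 - 0 = 48 (confirmed correct)
8. r2 = -(-6) = 6 (verified)
9. r1 = 48 - 6 = 42 (confirmed correct)
10. r1 = 6 (matches)
11. r3 = 0 + 6 = 6 (no discrepancy)
12. r2 = 6 (same as recorded)
13. r3 = 6 + 6 = 12 (confirmed correct)
14. r1 = 6 + 6 = 12 (consistent with the transcript)
15. r2 = 6 + 12 = 18 (verified)
16. r2 = 18 - 12 = 6 (exactly as logged)
Nothing is out of place; the run is error-free.

no error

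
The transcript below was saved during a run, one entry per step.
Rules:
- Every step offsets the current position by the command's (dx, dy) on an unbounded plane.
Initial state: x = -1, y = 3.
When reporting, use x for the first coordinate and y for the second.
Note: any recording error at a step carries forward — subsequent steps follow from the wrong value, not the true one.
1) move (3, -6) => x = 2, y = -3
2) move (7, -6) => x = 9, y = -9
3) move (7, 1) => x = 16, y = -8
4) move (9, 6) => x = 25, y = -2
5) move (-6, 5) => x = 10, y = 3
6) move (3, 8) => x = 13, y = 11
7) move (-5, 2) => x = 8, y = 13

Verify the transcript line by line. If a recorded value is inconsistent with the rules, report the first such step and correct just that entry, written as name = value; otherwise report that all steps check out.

1. x = -1 + (3) = 2, y = 3 + (-6) = -3 (same as recorded)
2. x = 2 + (7) = 9, y = -3 + (-6) = -9 (confirmed correct)
3. x = 9 + (7) = 16, y = -9 + (1) = -8 (same as recorded)
4. x = 16 + (9) = 25, y = -8 + (6) = -2 (in agreement)
5. x = 25 + (-6) = 19, y = -2 + (5) = 3 (the recorded entry deviates here)
The audit stops at step 5: the recorded entry is wrong and should be x = 19.

step 5, x = 19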